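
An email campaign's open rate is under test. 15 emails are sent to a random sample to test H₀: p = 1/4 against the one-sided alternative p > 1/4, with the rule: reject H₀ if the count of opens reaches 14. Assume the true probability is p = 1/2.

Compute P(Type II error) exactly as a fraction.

2047/2048

A Type II error is failing to reject when Ha holds: with p = 1/2, β = P(X ≤ 13).
Equivalently, β = 1 − P(X ≥ 14) = 2047/2048.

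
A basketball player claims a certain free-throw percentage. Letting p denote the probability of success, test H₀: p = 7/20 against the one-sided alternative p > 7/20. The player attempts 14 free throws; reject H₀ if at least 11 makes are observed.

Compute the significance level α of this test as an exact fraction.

Under H₀, K ~ Binomial(14, 7/20), and α = P(K ≥ 11).
Summing C(14,j)(7/20)^j(13/20)^{14−j} for j = 11,…,14 gives 906230596911073/819200000000000000.

906230596911073/819200000000000000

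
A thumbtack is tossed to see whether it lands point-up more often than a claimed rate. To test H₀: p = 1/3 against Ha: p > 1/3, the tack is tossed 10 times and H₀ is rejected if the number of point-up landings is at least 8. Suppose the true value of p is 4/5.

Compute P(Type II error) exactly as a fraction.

3146489/9765625

Under the alternative p = 4/5, S ~ Binomial(10, 4/5); β is the probability the test does not reject, P(S < 8).
Equivalently, β = 1 − P(S ≥ 8) = 3146489/9765625.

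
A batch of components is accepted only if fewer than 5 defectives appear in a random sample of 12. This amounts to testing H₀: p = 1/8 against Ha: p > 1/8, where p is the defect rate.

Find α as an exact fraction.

Under H₀, K ~ Binomial(12, 1/8); the Type I error rate is P(K ≥ 5).
α = 1 − P(K ≤ 4) = 1 − 33971972293/34359738368 = 387766075/34359738368.

387766075/34359738368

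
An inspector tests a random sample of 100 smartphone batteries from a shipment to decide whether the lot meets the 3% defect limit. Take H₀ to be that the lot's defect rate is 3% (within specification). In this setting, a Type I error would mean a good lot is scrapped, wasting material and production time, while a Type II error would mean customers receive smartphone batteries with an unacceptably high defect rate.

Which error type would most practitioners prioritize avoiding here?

The Type II consequence (customers receive smartphone batteries with an unacceptably high defect rate) is more severe than the Type I consequence (a good lot is scrapped, wasting material and production time).

Type II error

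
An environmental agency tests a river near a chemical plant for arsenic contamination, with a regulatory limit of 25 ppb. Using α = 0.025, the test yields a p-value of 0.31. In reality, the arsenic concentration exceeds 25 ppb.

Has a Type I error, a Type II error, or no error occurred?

Type II error

The conventional null hypothesis is that the arsenic concentration is at or below 25 ppb (safe).
Since p = 0.31 ≥ α = 0.025, H₀ is not rejected.
H₀ is false (actually the arsenic concentration exceeds 25 ppb).
Failing to reject a false H₀ is a Type II error.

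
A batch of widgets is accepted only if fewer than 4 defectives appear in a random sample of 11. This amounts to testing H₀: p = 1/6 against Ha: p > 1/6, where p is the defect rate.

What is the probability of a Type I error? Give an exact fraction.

1444669/15116544

α = P(reject H₀ | H₀ true) = P(X ≥ 4 | p = 1/6), X ~ Binomial(11, 1/6).
Computing the lower-tail complement: 1 − 13671875/15116544 = 1444669/15116544.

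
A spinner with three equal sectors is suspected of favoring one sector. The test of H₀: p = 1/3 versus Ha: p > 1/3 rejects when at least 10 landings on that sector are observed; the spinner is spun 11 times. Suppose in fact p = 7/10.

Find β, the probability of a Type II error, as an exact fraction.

2217524751/2500000000

β = P(fail to reject H₀ | Ha true) = P(X ≤ 9 | p = 7/10), X ~ Binomial(11, 7/10).
Adding the binomial probabilities P(X=0)+…+P(X=9) at p = 7/10 gives 2217524751/2500000000.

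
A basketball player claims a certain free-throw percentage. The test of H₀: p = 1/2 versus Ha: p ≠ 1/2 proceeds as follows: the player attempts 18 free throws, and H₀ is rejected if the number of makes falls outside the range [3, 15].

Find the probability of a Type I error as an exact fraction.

43/32768

The significance level is the null-hypothesis probability of the rejection region {≤2} ∪ {≥16}.
By symmetry, α = 2·P(S ≤ 2) = 2·(1 + 18 + 153)/262144 = 344/262144 = 43/32768.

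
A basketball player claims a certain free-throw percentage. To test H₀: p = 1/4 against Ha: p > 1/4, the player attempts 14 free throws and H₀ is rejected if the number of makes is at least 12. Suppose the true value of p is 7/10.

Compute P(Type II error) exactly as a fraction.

Under the alternative p = 7/10, S ~ Binomial(14, 7/10); β is the probability the test does not reject, P(S < 12).
Adding the binomial probabilities P(S=0)+…+P(S=11) at p = 7/10 gives 41958212136219/50000000000000.

41958212136219/50000000000000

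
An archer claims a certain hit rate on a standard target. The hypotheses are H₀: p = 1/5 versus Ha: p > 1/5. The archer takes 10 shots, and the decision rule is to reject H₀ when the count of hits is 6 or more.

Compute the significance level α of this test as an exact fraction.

62201/9765625

Under H₀, Y ~ Binomial(10, 1/5), and α = P(Y ≥ 6).
Summing C(10,j)(1/5)^j(4/5)^{10−j} for j = 6,…,10 gives 62201/9765625.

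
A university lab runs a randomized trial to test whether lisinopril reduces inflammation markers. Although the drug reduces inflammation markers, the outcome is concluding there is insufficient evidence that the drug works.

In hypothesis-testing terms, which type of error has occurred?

The null hypothesis here is that the drug has no effect on inflammation markers.
'Concluding there is insufficient evidence that the drug works' corresponds to failing to reject H₀.
H₀ was not rejected but H₀ is false — a Type II error (false negative).

Type II error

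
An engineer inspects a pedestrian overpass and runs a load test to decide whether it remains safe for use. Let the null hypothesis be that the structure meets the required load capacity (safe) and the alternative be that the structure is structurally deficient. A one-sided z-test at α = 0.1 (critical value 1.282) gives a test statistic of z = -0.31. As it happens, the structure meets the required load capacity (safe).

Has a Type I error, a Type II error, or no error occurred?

Since z = -0.31 ≤ z* = 1.282, H₀ is not rejected.
H₀ is true (actually the structure meets the required load capacity (safe)).
The decision matches the true state — no error.

Neither — the decision is correct.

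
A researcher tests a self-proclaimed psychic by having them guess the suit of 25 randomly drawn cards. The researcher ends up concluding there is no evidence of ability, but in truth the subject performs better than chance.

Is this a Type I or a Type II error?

The null hypothesis here is that the subject is guessing at random (p = 1/4).
'Concluding there is no evidence of ability' corresponds to failing to reject H₀.
H₀ was not rejected but H₀ is false — a Type II error (false negative).

Type II error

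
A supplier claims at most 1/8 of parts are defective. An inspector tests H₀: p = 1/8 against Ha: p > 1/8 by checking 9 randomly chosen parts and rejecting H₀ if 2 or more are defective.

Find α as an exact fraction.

2623807/8388608

The significance level is the probability, assuming p = 1/8, of seeing 2 or more defectives in 9 draws.
α = 1 − P(K ≤ 1) = 1 − 5764801/8388608 = 2623807/8388608.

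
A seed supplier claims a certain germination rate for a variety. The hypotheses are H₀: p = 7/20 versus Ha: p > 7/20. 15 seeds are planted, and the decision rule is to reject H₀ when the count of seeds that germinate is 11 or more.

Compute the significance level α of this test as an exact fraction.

Under H₀, X ~ Binomial(15, 7/20), and α = P(X ≥ 11).
P(X ≥ 11) = Σ_{j=11}^{15} C(15,j)·(7/20)^j·(13/20)^{15-j} = 92780127412372743/32768000000000000000.

92780127412372743/32768000000000000000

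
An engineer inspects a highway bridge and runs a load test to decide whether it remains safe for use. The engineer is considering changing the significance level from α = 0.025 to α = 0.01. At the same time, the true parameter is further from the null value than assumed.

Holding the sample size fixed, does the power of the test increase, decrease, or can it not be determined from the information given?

The first change alone would make β increase; the second alone would make β decrease. Which effect dominates depends on the magnitudes, which are not given.
Since power = 1 − β, the effect on power is likewise indeterminate.

Cannot be determined from the information given.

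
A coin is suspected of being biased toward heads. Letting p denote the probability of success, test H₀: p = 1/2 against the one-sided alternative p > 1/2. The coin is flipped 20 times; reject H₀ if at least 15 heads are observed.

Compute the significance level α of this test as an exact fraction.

5425/262144

The Type I error probability is α = P(K ≥ 15) computed under H₀, where K ~ Binomial(20, 1/2).
Summing the upper tail: (15504 + 4845 + 1140 + 190 + 20 + 1) / 2^20 = 21700/1048576 = 5425/262144.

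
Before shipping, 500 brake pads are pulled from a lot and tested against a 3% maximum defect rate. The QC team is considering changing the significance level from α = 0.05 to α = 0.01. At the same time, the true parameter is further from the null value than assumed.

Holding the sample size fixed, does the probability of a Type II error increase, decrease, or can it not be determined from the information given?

The first change alone would make β increase; the second alone would make β decrease. Which effect dominates depends on the magnitudes, which are not given.

Cannot be determined from the information given.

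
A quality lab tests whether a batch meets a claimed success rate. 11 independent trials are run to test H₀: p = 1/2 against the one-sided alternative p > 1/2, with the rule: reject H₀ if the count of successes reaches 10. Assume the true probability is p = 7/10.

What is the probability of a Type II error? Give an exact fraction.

β = P(fail to reject H₀ | Ha true) = P(Y ≤ 9 | p = 7/10), Y ~ Binomial(11, 7/10).
Adding the binomial probabilities P(Y=0)+…+P(Y=9) at p = 7/10 gives 2217524751/2500000000.

2217524751/2500000000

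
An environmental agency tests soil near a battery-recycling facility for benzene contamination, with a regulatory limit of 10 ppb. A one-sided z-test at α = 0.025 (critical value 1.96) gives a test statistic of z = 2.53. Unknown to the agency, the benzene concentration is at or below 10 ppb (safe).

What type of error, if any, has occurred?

Type I error

The conventional null hypothesis is that the benzene concentration is at or below 10 ppb (safe).
Since z = 2.53 > z* = 1.96, H₀ is rejected.
H₀ is true (actually the benzene concentration is at or below 10 ppb (safe)).
Rejecting a true H₀ is a Type I error.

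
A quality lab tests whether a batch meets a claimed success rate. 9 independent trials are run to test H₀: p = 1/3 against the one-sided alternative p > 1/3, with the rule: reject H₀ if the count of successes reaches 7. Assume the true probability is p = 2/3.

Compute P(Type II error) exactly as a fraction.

12259/19683

A Type II error is failing to reject when Ha holds: with p = 2/3, β = P(K ≤ 6).
Summing C(9,j)·(2/3)^j·(1/3)^{9-j} for j = 0..6 gives 12259/19683.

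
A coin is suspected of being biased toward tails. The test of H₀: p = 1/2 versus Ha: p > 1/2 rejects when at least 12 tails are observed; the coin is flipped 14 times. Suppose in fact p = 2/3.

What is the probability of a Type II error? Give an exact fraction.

1426387/1594323

A Type II error is failing to reject when Ha holds: with p = 2/3, β = P(S ≤ 11).
Summing C(14,j)·(2/3)^j·(1/3)^{14-j} for j = 0..11 gives 1426387/1594323.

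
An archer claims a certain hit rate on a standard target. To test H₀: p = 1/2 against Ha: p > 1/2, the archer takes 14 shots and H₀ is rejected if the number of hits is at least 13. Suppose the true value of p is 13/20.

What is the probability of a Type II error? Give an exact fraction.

Under the alternative p = 13/20, K ~ Binomial(14, 13/20); β is the probability the test does not reject, P(K < 13).
Adding the binomial probabilities P(K=0)+…+P(K=12) at p = 13/20 gives 1604780863168259917/1638400000000000000.

1604780863168259917/1638400000000000000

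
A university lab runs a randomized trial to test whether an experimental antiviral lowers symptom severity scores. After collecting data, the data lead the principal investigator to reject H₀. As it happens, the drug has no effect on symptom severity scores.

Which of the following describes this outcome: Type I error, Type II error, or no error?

The conventional null hypothesis here is that the drug has no effect on symptom severity scores.
H₀ was rejected, but H₀ is actually true.
Rejecting a true null hypothesis is a Type I error (false positive).

Type I error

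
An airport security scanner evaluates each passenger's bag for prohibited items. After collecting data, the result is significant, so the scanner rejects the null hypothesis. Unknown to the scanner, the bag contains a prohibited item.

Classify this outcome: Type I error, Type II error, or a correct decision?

Neither — the decision is correct.

The conventional null hypothesis here is that the bag contains no prohibited items.
The test rejected a false H₀ — the decision matches the true state.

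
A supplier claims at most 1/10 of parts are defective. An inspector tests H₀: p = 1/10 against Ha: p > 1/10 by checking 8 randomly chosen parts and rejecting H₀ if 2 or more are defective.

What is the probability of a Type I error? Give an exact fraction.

The significance level is the probability, assuming p = 1/10, of seeing 2 or more defectives in 8 draws.
Computing the lower-tail complement: 1 − 81310473/100000000 = 18689527/100000000.

18689527/100000000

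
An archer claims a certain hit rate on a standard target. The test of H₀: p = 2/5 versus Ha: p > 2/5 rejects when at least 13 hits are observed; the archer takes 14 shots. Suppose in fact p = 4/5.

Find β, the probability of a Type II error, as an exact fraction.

β = P(fail to reject H₀ | Ha true) = P(S ≤ 12 | p = 4/5), S ~ Binomial(14, 4/5).
Equivalently, β = 1 − P(S ≥ 13) = 4895556073/6103515625.

4895556073/6103515625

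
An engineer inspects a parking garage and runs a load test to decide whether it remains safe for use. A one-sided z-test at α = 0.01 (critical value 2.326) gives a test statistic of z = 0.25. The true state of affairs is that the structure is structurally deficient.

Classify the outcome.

The conventional null hypothesis is that the structure meets the required load capacity (safe).
Since z = 0.25 ≤ z* = 2.326, H₀ is not rejected.
H₀ is false (actually the structure is structurally deficient).
Failing to reject a false H₀ is a Type II error.

Type II error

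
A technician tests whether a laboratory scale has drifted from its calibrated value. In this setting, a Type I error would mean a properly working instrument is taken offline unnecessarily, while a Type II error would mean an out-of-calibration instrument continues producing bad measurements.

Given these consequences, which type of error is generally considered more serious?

Type II error

The Type II consequence (an out-of-calibration instrument continues producing bad measurements) is more severe than the Type I consequence (a properly working instrument is taken offline unnecessarily).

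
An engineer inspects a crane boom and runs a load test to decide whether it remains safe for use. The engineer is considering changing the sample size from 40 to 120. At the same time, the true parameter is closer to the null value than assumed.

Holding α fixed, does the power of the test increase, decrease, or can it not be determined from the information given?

Cannot be determined from the information given.

The first change alone would make β decrease; the second alone would make β increase. Which effect dominates depends on the magnitudes, which are not given.
Since power = 1 − β, the effect on power is likewise indeterminate.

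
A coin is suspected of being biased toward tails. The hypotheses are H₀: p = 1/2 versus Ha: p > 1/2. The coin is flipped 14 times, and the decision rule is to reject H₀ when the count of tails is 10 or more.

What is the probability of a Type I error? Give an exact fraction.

1471/16384

Under H₀, X ~ Binomial(14, 1/2), and α = P(X ≥ 10).
That's C(14,10) + C(14,11) + C(14,12) + C(14,13) + C(14,14) over 2^14, i.e. (1001 + 364 + 91 + 14 + 1)/16384 = 1471/16384.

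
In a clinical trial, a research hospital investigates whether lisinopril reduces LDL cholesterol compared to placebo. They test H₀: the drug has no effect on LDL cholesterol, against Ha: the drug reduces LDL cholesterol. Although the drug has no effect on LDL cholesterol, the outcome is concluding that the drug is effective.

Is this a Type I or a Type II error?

'Concluding that the drug is effective' corresponds to rejecting H₀.
H₀ was rejected but H₀ is true — a Type I error (false positive).

Type I error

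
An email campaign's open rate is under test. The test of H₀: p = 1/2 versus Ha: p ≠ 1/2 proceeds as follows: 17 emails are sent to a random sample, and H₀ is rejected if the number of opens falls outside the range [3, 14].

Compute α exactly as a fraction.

The significance level is the null-hypothesis probability of the rejection region {≤2} ∪ {≥15}.
Each tail has probability (1 + 17 + 136)/131072; doubling gives α = 308/131072 = 77/32768.

77/32768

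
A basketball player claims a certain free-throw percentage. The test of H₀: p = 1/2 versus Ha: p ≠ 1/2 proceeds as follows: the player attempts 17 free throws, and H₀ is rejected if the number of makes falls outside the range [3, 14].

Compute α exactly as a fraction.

77/32768

Under H₀, K ~ Binomial(17, 1/2); α is the probability of landing in either tail, P(K ≤ 2) + P(K ≥ 15).
Each tail has probability (1 + 17 + 136)/131072; doubling gives α = 308/131072 = 77/32768.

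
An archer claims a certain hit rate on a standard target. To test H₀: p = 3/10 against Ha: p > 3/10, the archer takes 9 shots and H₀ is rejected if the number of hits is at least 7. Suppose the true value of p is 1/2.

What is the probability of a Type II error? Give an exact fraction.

233/256

A Type II error is failing to reject when Ha holds: with p = 1/2, β = P(Y ≤ 6).
Adding the binomial probabilities P(Y=0)+…+P(Y=6) at p = 1/2 gives 233/256.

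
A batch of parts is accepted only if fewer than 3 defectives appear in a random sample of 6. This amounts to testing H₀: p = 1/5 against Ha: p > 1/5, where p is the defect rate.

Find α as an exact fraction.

309/3125

The significance level is the probability, assuming p = 1/5, of seeing 3 or more defectives in 6 draws.
α = 1 − P(S ≤ 2) = 1 − 2816/3125 = 309/3125.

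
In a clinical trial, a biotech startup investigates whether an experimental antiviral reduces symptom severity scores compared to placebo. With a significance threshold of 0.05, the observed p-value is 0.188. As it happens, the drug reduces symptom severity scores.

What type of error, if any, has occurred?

Type II error

The conventional null hypothesis is that the drug has no effect on symptom severity scores.
Since p = 0.188 ≥ α = 0.05, H₀ is not rejected.
H₀ is false (actually the drug reduces symptom severity scores).
Failing to reject a false H₀ is a Type II error.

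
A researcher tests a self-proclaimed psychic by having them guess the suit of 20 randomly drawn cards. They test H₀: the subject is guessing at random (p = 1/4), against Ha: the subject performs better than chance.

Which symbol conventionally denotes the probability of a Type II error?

P(Type II error) = P(fail to reject H₀ | H₀ false) = β.

β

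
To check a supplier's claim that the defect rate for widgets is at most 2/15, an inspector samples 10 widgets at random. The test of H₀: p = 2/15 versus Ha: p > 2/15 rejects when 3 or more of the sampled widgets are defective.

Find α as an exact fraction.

Under H₀, K ~ Binomial(10, 2/15); the Type I error rate is P(K ≥ 3).
Via the complement, α = 1 − Σ_{j=0}^{2} C(10,j)(2/15)^j(13/15)^{10-j} = 26623460512/192216796875.

26623460512/192216796875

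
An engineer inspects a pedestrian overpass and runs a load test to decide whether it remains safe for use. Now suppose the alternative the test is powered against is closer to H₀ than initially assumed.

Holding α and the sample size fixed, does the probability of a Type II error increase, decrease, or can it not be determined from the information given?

It increases.

When the true parameter is near the null value, the test has a harder time distinguishing Ha from H₀.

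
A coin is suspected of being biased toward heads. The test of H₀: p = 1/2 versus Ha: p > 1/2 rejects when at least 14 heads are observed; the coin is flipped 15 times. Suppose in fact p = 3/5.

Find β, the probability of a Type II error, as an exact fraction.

30359740148/30517578125

A Type II error is failing to reject when Ha holds: with p = 3/5, β = P(Y ≤ 13).
Summing C(15,j)·(3/5)^j·(2/5)^{15-j} for j = 0..13 gives 30359740148/30517578125.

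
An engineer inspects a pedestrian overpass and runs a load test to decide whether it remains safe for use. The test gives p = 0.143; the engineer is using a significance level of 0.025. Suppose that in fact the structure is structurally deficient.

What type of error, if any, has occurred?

The conventional null hypothesis is that the structure meets the required load capacity (safe).
Since p = 0.143 ≥ α = 0.025, H₀ is not rejected.
H₀ is false (actually the structure is structurally deficient).
Failing to reject a false H₀ is a Type II error.

Type II error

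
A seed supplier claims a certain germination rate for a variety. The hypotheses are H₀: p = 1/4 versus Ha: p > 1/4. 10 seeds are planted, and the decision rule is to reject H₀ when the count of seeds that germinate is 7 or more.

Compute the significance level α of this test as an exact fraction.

The Type I error probability is α = P(S ≥ 7) computed under H₀, where S ~ Binomial(10, 1/4).
Adding the binomial terms for j = 7 through 10 with p = 1/4 yields 919/262144.

919/262144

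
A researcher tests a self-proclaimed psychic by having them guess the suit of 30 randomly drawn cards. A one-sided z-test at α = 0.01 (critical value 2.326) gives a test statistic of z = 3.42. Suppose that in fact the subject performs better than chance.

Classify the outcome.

The conventional null hypothesis is that the subject is guessing at random (p = 1/4).
Since z = 3.42 > z* = 2.326, H₀ is rejected.
H₀ is false (actually the subject performs better than chance).
The decision matches the true state — no error.

No error — this is a correct decision.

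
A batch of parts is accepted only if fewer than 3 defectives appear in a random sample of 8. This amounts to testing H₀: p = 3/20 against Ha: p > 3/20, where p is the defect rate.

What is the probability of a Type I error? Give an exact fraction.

α = P(reject H₀ | H₀ true) = P(Y ≥ 3 | p = 3/20), Y ~ Binomial(8, 3/20).
α = 1 − P(Y ≤ 2) = 1 − 22906552981/25600000000 = 2693447019/25600000000.

2693447019/25600000000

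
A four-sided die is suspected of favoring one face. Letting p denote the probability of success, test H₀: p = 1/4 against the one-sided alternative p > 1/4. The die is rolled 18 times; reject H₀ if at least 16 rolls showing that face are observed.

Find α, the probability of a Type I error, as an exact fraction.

179/8589934592

The Type I error probability is α = P(K ≥ 16) computed under H₀, where K ~ Binomial(18, 1/4).
Adding the binomial terms for j = 16 through 18 with p = 1/4 yields 179/8589934592.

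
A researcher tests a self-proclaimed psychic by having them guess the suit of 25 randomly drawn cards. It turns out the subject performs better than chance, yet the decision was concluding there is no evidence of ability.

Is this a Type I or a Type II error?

Type II error

The null hypothesis here is that the subject is guessing at random (p = 1/4).
'Concluding there is no evidence of ability' corresponds to failing to reject H₀.
H₀ was not rejected but H₀ is false — a Type II error (false negative).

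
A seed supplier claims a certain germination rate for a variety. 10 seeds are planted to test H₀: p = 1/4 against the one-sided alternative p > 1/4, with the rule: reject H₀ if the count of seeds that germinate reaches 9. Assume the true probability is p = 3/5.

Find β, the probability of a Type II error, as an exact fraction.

9312916/9765625

A Type II error is failing to reject when Ha holds: with p = 3/5, β = P(S ≤ 8).
Equivalently, β = 1 − P(S ≥ 9) = 9312916/9765625.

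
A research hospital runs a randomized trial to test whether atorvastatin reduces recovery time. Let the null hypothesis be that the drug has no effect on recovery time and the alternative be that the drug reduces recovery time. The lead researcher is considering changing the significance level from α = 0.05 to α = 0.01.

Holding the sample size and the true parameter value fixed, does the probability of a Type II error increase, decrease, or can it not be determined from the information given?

Tightening α shrinks the rejection region. When Ha holds, fewer sample outcomes clear the stricter threshold, so more fall in the acceptance region.

It increases.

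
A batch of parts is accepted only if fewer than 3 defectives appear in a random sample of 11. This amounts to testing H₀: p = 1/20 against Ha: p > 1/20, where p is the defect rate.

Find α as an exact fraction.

α = P(reject H₀ | H₀ true) = P(K ≥ 3 | p = 1/20), K ~ Binomial(11, 1/20).
Via the complement, α = 1 − Σ_{j=0}^{2} C(11,j)(1/20)^j(19/20)^{11-j} = 4992302221/327680000000.

4992302221/327680000000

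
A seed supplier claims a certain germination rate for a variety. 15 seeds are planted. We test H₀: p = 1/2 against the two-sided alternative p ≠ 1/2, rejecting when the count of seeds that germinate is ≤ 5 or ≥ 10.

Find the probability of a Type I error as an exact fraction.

The significance level is the null-hypothesis probability of the rejection region {≤5} ∪ {≥10}.
By symmetry, α = 2·P(X ≤ 5) = 2·(1 + 15 + 105 + 455 + 1365 + 3003)/32768 = 9888/32768 = 309/1024.

309/1024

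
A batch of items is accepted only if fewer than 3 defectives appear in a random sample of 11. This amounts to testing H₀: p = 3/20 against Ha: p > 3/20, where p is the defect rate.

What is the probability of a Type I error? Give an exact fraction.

The significance level is the probability, assuming p = 3/20, of seeing 3 or more defectives in 11 draws.
α = 1 − P(Y ≤ 2) = 1 − 31900138777693/40960000000000 = 9059861222307/40960000000000.

9059861222307/40960000000000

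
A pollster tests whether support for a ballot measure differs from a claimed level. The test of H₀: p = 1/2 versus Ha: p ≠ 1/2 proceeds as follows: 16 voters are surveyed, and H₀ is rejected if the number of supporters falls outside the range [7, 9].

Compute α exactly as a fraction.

14893/32768

The significance level is the null-hypothesis probability of the rejection region {≤6} ∪ {≥10}.
By symmetry, α = 2·P(S ≤ 6) = 2·(1 + 16 + 120 + 560 + 1820 + 4368 + 8008)/65536 = 29786/65536 = 14893/32768.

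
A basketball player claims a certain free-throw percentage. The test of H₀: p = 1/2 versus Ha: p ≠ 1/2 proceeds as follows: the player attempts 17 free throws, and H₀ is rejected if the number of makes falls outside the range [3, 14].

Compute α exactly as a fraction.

The significance level is the null-hypothesis probability of the rejection region {≤2} ∪ {≥15}.
By symmetry, α = 2·P(X ≤ 2) = 2·(1 + 17 + 136)/131072 = 308/131072 = 77/32768.

77/32768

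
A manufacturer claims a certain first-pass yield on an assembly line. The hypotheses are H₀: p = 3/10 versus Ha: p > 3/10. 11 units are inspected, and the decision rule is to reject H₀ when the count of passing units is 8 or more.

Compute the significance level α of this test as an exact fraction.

The Type I error probability is α = P(X ≥ 8) computed under H₀, where X ~ Binomial(11, 3/10).
P(X ≥ 8) = Σ_{j=8}^{11} C(11,j)·(3/10)^j·(7/10)^{11-j} = 2145447/500000000.

2145447/500000000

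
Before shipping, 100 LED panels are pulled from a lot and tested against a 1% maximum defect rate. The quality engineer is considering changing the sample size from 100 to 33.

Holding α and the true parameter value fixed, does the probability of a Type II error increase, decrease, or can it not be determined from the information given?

It increases.

A smaller sample increases the standard error, so the sampling distributions under H₀ and Ha overlap more.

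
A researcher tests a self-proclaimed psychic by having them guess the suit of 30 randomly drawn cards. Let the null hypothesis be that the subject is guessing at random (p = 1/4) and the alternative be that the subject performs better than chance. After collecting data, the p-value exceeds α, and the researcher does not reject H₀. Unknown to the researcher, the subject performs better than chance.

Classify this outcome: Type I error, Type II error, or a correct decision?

H₀ was not rejected, but H₀ is actually false.
Failing to reject a false null hypothesis is a Type II error (false negative).

Type II error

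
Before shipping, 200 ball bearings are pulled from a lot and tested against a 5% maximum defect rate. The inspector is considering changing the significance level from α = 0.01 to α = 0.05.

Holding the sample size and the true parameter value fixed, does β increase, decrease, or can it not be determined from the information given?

It decreases.

Relaxing α lowers the evidence threshold; under Ha, outcomes that previously fell short now trigger rejection.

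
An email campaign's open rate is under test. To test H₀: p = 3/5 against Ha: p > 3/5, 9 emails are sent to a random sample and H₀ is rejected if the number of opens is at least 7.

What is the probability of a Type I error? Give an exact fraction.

α = P(reject H₀ | H₀ true) = P(X ≥ 7 | p = 3/5), with X ~ Binomial(9, 3/5).
Summing C(9,j)(3/5)^j(2/5)^{9−j} for j = 7,…,9 gives 452709/1953125.

452709/1953125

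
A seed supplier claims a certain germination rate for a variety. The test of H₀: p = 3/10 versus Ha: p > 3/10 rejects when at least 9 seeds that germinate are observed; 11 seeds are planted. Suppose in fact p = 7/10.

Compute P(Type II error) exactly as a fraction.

A Type II error is failing to reject when Ha holds: with p = 7/10, β = P(Y ≤ 8).
Equivalently, β = 1 − P(Y ≥ 9) = 2749038183/4000000000.

2749038183/4000000000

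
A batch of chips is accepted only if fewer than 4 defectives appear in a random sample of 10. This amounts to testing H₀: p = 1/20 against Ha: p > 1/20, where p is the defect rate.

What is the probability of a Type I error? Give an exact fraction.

2632954721/2560000000000

Under H₀, X ~ Binomial(10, 1/20); the Type I error rate is P(X ≥ 4).
Via the complement, α = 1 − Σ_{j=0}^{3} C(10,j)(1/20)^j(19/20)^{10-j} = 2632954721/2560000000000.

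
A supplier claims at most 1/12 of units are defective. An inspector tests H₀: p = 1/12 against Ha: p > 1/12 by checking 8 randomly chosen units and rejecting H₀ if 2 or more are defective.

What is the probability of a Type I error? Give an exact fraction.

59725447/429981696

Under H₀, K ~ Binomial(8, 1/12); the Type I error rate is P(K ≥ 2).
α = 1 − P(K ≤ 1) = 1 − 370256249/429981696 = 59725447/429981696.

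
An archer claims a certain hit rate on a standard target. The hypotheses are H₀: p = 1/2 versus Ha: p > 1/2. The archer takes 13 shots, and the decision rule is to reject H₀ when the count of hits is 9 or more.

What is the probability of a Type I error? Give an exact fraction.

Under H₀, X ~ Binomial(13, 1/2), and α = P(X ≥ 9).
Summing the upper tail: (715 + 286 + 78 + 13 + 1) / 2^13 = 1093/8192.

1093/8192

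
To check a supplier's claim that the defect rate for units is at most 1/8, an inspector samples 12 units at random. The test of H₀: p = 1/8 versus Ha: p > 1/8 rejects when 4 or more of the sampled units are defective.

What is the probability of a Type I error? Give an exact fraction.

3629108645/68719476736

The significance level is the probability, assuming p = 1/8, of seeing 4 or more defectives in 12 draws.
Computing the lower-tail complement: 1 − 65090368091/68719476736 = 3629108645/68719476736.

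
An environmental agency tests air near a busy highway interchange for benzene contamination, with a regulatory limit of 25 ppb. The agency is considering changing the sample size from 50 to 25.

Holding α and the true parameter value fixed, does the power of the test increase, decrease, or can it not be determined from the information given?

It decreases.

A smaller sample increases the standard error, so the sampling distributions under H₀ and Ha overlap more.
Since power = 1 − β and β increases, power decreases.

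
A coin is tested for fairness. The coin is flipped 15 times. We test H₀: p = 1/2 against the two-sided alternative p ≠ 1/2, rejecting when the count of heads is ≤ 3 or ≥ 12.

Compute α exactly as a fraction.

9/256

α = P(K ≤ 3 or K ≥ 12 | p = 1/2), K ~ Binomial(15, 1/2).
Each tail has probability (1 + 15 + 105 + 455)/32768; doubling gives α = 1152/32768 = 9/256.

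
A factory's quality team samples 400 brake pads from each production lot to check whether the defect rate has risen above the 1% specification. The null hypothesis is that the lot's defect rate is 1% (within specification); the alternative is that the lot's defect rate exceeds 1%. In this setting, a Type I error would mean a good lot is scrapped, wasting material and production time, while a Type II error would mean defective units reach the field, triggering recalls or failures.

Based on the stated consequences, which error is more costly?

The Type II consequence (defective units reach the field, triggering recalls or failures) is more severe than the Type I consequence (a good lot is scrapped, wasting material and production time).

Type II error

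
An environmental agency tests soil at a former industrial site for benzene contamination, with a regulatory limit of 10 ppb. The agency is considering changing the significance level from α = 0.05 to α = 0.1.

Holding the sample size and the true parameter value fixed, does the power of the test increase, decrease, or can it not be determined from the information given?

It increases.

With a larger α the critical value moves toward the center, so more of the Ha sampling distribution lies in the rejection region.
Since power = 1 − β and β decreases, power increases.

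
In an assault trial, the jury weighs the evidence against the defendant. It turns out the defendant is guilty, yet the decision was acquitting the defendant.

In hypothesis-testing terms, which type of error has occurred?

The null hypothesis here is that the defendant is innocent.
'Acquitting the defendant' corresponds to failing to reject H₀.
H₀ was not rejected but H₀ is false — a Type II error (false negative).

Type II error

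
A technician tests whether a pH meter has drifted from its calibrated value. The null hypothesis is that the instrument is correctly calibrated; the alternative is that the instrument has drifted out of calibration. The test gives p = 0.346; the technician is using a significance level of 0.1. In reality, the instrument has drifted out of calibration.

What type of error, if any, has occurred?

Since p = 0.346 ≥ α = 0.1, H₀ is not rejected.
H₀ is false (actually the instrument has drifted out of calibration).
Failing to reject a false H₀ is a Type II error.

Type II error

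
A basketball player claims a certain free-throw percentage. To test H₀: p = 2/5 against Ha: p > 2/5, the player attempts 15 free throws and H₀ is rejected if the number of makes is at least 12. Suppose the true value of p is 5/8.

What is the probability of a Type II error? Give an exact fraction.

7681591069083/8796093022208

A Type II error is failing to reject when Ha holds: with p = 5/8, β = P(S ≤ 11).
Equivalently, β = 1 − P(S ≥ 12) = 7681591069083/8796093022208.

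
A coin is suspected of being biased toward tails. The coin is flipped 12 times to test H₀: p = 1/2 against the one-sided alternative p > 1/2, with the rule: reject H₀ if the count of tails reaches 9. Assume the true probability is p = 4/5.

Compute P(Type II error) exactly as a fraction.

Under the alternative p = 4/5, X ~ Binomial(12, 4/5); β is the probability the test does not reject, P(X < 9).
Summing C(12,j)·(4/5)^j·(1/5)^{12-j} for j = 0..8 gives 10030813/48828125.

10030813/48828125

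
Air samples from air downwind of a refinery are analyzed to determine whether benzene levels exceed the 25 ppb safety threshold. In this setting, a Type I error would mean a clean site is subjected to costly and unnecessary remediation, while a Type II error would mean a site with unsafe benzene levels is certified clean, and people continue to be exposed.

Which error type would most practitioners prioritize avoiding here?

The Type II consequence (a site with unsafe benzene levels is certified clean, and people continue to be exposed) is more severe than the Type I consequence (a clean site is subjected to costly and unnecessary remediation).

Type II error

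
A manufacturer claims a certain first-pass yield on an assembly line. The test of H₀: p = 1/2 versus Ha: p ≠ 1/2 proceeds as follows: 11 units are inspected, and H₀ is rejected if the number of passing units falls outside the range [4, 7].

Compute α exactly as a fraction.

29/128

α = P(Y ≤ 3 or Y ≥ 8 | p = 1/2), Y ~ Binomial(11, 1/2).
Each tail has probability (1 + 11 + 55 + 165)/2048; doubling gives α = 464/2048 = 29/128.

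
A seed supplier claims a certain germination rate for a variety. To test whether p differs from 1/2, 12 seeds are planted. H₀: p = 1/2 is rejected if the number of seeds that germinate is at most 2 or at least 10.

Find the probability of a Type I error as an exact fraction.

79/2048

Under H₀, K ~ Binomial(12, 1/2); α is the probability of landing in either tail, P(K ≤ 2) + P(K ≥ 10).
Each tail has probability (1 + 12 + 66)/4096; doubling gives α = 158/4096 = 79/2048.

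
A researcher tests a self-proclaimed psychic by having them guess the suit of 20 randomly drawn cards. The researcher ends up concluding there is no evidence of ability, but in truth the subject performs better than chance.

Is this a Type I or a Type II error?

Type II error

The null hypothesis here is that the subject is guessing at random (p = 1/4).
'Concluding there is no evidence of ability' corresponds to failing to reject H₀.
H₀ was not rejected but H₀ is false — a Type II error (false negative).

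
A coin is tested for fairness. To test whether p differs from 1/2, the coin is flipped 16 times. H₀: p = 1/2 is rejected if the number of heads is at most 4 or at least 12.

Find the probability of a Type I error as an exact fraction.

2517/32768

Under H₀, S ~ Binomial(16, 1/2); α is the probability of landing in either tail, P(S ≤ 4) + P(S ≥ 12).
The two tails are symmetric, so α = 2·(1 + 16 + 120 + 560 + 1820)/2^16 = 5034/65536 = 2517/32768.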